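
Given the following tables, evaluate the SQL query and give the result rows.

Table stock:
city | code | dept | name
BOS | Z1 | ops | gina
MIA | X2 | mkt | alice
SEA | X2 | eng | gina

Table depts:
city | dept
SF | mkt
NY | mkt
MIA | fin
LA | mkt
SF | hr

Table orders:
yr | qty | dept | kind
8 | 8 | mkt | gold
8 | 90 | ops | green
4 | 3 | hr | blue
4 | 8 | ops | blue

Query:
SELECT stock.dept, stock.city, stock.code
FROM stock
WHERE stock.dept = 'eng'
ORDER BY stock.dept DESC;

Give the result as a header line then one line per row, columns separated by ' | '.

== RESULT ==
stock.dept | stock.city | stock.code
eng | SEA | X2

Derivation:
After WHERE (1 rows):
stock.city | stock.code | stock.dept | stock.name
SEA | X2 | eng | gina
After SELECT (1 rows):
stock.dept | stock.city | stock.code
eng | SEA | X2
After ORDER BY (1 rows):
stock.dept | stock.city | stock.code
eng | SEA | X2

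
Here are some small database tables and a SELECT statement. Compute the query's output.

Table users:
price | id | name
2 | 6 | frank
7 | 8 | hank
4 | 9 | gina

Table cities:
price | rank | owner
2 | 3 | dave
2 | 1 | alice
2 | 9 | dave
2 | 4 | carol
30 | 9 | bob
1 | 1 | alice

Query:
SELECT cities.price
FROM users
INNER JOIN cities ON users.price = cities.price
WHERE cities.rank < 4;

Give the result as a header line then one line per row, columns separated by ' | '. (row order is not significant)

After JOIN cities (4 rows):
users.price | users.id | users.name | cities.price | cities.rank | cities.owner
2 | 6 | frank | 2 | 3 | dave
2 | 6 | frank | 2 | 1 | alice
2 | 6 | frank | 2 | 9 | dave
2 | 6 | frank | 2 | 4 | carol
After WHERE (2 rows):
users.price | users.id | users.name | cities.price | cities.rank | cities.owner
2 | 6 | frank | 2 | 3 | dave
2 | 6 | frank | 2 | 1 | alice
After SELECT (2 rows):
cities.price
2
2

== RESULT ==
cities.price
2
2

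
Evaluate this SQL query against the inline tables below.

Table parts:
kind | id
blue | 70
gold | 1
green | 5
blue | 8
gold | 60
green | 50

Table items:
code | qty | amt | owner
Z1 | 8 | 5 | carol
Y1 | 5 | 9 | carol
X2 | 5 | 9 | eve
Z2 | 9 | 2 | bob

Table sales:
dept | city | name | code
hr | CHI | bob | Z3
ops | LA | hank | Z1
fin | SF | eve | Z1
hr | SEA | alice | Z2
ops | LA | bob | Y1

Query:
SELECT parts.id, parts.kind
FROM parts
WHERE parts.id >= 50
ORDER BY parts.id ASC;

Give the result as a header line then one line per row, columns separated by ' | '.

After WHERE (3 rows):
parts.kind | parts.id
blue | 70
gold | 60
green | 50
After SELECT (3 rows):
parts.id | parts.kind
70 | blue
60 | gold
50 | green
After ORDER BY (3 rows):
parts.id | parts.kind
50 | green
60 | gold
70 | blue

== RESULT ==
parts.id | parts.kind
50 | green
60 | gold
70 | blue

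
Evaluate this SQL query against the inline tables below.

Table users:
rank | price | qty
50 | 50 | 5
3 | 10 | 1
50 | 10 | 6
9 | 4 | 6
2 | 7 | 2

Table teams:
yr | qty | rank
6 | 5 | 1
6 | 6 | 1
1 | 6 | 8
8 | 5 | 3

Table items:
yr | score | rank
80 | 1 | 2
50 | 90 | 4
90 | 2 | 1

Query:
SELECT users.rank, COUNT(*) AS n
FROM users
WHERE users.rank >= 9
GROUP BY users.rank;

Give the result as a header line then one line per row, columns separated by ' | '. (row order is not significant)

After WHERE (3 rows):
users.rank | users.price | users.qty
50 | 50 | 5
50 | 10 | 6
9 | 4 | 6
After GROUP BY (2 rows):
users.rank | n
50 | 2
9 | 1

== RESULT ==
users.rank | n
50 | 2
9 | 1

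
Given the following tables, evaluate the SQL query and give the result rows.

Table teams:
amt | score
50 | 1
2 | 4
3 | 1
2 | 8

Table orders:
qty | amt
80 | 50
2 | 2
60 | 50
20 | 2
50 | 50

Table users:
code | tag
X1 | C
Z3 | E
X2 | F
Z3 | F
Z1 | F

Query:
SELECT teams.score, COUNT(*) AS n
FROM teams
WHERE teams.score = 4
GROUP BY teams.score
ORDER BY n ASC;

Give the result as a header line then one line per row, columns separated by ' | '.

== RESULT ==
teams.score | n
4 | 1

Derivation:
After WHERE (1 rows):
teams.amt | teams.score
2 | 4
After GROUP BY (1 rows):
teams.score | n
4 | 1
After ORDER BY (1 rows):
teams.score | n
4 | 1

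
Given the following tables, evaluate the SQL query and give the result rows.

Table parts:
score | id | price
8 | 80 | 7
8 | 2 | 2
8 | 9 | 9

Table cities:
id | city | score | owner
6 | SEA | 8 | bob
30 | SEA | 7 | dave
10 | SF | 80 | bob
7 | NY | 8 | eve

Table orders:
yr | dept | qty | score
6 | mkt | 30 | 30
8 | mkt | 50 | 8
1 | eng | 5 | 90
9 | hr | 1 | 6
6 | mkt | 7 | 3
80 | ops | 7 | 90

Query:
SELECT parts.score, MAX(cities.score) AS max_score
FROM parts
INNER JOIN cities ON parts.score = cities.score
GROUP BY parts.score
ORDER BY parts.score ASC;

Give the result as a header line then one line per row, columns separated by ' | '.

== RESULT ==
parts.score | max_score
8 | 8

Derivation:
After JOIN cities (6 rows):
parts.score | parts.id | parts.price | cities.id | cities.city | cities.score | cities.owner
8 | 80 | 7 | 6 | SEA | 8 | bob
8 | 80 | 7 | 7 | NY | 8 | eve
8 | 2 | 2 | 6 | SEA | 8 | bob
8 | 2 | 2 | 7 | NY | 8 | eve
8 | 9 | 9 | 6 | SEA | 8 | bob
8 | 9 | 9 | 7 | NY | 8 | eve
After GROUP BY (1 rows):
parts.score | max_score
8 | 8
After ORDER BY (1 rows):
parts.score | max_score
8 | 8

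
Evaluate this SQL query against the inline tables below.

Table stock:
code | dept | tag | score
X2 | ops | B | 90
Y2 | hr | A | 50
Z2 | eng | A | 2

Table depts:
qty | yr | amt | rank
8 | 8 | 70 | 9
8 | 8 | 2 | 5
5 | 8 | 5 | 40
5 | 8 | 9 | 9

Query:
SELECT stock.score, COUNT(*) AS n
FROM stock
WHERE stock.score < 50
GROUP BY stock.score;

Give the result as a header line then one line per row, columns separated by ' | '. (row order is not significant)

== RESULT ==
stock.score | n
2 | 1

Derivation:
After WHERE (1 rows):
stock.code | stock.dept | stock.tag | stock.score
Z2 | eng | A | 2
After GROUP BY (1 rows):
stock.score | n
2 | 1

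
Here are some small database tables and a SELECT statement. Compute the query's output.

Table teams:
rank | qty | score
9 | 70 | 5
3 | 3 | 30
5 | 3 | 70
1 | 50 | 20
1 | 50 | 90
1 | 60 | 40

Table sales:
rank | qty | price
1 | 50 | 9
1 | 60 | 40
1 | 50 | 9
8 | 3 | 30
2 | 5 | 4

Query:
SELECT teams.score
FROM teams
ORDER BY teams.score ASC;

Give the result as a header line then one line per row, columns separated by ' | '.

After SELECT (6 rows):
teams.score
5
30
70
20
90
40
After ORDER BY (6 rows):
teams.score
5
20
30
40
70
90

== RESULT ==
teams.score
5
20
30
40
70
90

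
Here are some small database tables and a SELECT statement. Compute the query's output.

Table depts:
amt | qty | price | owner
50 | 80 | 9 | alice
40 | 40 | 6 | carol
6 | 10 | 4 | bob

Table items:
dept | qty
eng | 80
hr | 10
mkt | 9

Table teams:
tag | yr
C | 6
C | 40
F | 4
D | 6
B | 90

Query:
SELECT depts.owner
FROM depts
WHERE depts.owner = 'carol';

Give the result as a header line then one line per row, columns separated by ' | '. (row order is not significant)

== RESULT ==
depts.owner
carol

Derivation:
After WHERE (1 rows):
depts.amt | depts.qty | depts.price | depts.owner
40 | 40 | 6 | carol
After SELECT (1 rows):
depts.owner
carol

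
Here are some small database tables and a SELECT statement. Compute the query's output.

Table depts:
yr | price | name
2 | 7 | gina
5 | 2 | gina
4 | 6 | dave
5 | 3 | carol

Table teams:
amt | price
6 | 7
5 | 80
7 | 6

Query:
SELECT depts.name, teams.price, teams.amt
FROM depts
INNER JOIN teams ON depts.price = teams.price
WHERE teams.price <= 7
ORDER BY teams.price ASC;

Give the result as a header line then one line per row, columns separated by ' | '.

== RESULT ==
depts.name | teams.price | teams.amt
dave | 6 | 7
gina | 7 | 6

Derivation:
After JOIN teams (2 rows):
depts.yr | depts.price | depts.name | teams.amt | teams.price
2 | 7 | gina | 6 | 7
4 | 6 | dave | 7 | 6
After WHERE (2 rows):
depts.yr | depts.price | depts.name | teams.amt | teams.price
2 | 7 | gina | 6 | 7
4 | 6 | dave | 7 | 6
After SELECT (2 rows):
depts.name | teams.price | teams.amt
gina | 7 | 6
dave | 6 | 7
After ORDER BY (2 rows):
depts.name | teams.price | teams.amt
dave | 6 | 7
gina | 7 | 6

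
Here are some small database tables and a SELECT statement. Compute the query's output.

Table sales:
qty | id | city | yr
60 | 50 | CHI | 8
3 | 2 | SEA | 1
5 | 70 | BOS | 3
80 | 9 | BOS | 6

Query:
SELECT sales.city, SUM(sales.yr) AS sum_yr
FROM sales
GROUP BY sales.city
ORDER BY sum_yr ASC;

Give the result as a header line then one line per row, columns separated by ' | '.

== RESULT ==
sales.city | sum_yr
SEA | 1
CHI | 8
BOS | 9

Derivation:
After GROUP BY (3 rows):
sales.city | sum_yr
CHI | 8
SEA | 1
BOS | 9
After ORDER BY (3 rows):
sales.city | sum_yr
SEA | 1
CHI | 8
BOS | 9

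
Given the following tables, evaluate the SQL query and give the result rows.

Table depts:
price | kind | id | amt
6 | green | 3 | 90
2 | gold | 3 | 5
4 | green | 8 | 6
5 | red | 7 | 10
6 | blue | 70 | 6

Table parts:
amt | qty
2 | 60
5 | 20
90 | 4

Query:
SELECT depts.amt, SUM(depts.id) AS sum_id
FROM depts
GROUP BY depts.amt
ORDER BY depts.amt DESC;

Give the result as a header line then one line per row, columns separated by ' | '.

After GROUP BY (4 rows):
depts.amt | sum_id
90 | 3
5 | 3
6 | 78
10 | 7
After ORDER BY (4 rows):
depts.amt | sum_id
90 | 3
10 | 7
6 | 78
5 | 3

== RESULT ==
depts.amt | sum_id
90 | 3
10 | 7
6 | 78
5 | 3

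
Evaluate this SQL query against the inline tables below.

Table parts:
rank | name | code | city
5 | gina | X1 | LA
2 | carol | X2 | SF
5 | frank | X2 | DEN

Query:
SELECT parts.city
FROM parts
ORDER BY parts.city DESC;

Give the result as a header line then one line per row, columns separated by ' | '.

After SELECT (3 rows):
parts.city
LA
SF
DEN
After ORDER BY (3 rows):
parts.city
SF
LA
DEN

== RESULT ==
parts.city
SF
LA
DEN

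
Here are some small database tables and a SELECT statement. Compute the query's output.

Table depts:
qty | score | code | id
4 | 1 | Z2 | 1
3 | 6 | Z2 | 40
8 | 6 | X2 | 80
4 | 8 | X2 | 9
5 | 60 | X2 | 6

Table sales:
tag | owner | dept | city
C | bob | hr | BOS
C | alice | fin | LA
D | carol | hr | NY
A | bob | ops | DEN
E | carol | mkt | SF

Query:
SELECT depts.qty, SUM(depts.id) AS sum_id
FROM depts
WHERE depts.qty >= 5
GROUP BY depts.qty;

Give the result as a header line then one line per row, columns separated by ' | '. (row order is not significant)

After WHERE (2 rows):
depts.qty | depts.score | depts.code | depts.id
8 | 6 | X2 | 80
5 | 60 | X2 | 6
After GROUP BY (2 rows):
depts.qty | sum_id
8 | 80
5 | 6

== RESULT ==
depts.qty | sum_id
8 | 80
5 | 6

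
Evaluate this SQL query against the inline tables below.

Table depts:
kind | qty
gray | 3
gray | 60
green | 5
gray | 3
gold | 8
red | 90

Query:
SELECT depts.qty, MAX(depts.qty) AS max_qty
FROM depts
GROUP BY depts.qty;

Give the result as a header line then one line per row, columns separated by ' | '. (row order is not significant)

After GROUP BY (5 rows):
depts.qty | max_qty
3 | 3
60 | 60
5 | 5
8 | 8
90 | 90

== RESULT ==
depts.qty | max_qty
3 | 3
60 | 60
5 | 5
8 | 8
90 | 90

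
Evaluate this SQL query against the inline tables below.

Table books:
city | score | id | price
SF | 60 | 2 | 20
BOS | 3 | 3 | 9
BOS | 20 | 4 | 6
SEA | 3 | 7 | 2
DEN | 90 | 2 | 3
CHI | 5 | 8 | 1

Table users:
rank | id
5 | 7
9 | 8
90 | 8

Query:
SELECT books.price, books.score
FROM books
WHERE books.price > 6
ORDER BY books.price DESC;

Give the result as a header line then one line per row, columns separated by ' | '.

== RESULT ==
books.price | books.score
20 | 60
9 | 3

Derivation:
After WHERE (2 rows):
books.city | books.score | books.id | books.price
SF | 60 | 2 | 20
BOS | 3 | 3 | 9
After SELECT (2 rows):
books.price | books.score
20 | 60
9 | 3
After ORDER BY (2 rows):
books.price | books.score
20 | 60
9 | 3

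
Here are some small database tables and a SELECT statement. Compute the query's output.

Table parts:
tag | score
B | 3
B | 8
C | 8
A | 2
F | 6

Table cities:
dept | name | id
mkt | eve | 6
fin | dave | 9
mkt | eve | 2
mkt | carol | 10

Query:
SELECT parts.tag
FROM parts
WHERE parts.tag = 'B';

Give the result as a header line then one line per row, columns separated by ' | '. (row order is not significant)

After WHERE (2 rows):
parts.tag | parts.score
B | 3
B | 8
After SELECT (2 rows):
parts.tag
B
B

== RESULT ==
parts.tag
B
B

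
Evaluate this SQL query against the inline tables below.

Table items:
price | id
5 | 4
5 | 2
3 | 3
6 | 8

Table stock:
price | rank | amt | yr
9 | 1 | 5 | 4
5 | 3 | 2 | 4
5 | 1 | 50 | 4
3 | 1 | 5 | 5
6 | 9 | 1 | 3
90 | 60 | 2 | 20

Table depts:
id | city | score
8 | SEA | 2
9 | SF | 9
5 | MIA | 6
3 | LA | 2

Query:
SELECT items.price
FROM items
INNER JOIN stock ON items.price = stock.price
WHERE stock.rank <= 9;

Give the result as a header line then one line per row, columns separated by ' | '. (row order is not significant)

After JOIN stock (6 rows):
items.price | items.id | stock.price | stock.rank | stock.amt | stock.yr
5 | 4 | 5 | 3 | 2 | 4
5 | 4 | 5 | 1 | 50 | 4
5 | 2 | 5 | 3 | 2 | 4
5 | 2 | 5 | 1 | 50 | 4
3 | 3 | 3 | 1 | 5 | 5
6 | 8 | 6 | 9 | 1 | 3
After WHERE (6 rows):
items.price | items.id | stock.price | stock.rank | stock.amt | stock.yr
5 | 4 | 5 | 3 | 2 | 4
5 | 4 | 5 | 1 | 50 | 4
5 | 2 | 5 | 3 | 2 | 4
5 | 2 | 5 | 1 | 50 | 4
3 | 3 | 3 | 1 | 5 | 5
6 | 8 | 6 | 9 | 1 | 3
After SELECT (6 rows):
items.price
5
5
5
5
3
6

== RESULT ==
items.price
5
5
5
5
3
6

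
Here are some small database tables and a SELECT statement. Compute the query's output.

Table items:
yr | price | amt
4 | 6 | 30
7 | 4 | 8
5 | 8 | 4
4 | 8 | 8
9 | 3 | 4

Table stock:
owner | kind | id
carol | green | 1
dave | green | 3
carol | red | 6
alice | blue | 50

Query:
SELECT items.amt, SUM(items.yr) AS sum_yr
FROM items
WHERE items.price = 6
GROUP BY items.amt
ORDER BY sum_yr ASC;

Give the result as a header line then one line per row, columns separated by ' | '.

== RESULT ==
items.amt | sum_yr
30 | 4

Derivation:
After WHERE (1 rows):
items.yr | items.price | items.amt
4 | 6 | 30
After GROUP BY (1 rows):
items.amt | sum_yr
30 | 4
After ORDER BY (1 rows):
items.amt | sum_yr
30 | 4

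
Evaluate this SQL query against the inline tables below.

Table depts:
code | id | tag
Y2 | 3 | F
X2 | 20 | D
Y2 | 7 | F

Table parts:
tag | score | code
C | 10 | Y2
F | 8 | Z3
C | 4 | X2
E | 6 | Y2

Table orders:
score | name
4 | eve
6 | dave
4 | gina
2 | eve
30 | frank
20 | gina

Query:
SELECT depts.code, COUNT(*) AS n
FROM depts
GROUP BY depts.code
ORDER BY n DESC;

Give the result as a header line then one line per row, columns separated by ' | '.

After GROUP BY (2 rows):
depts.code | n
Y2 | 2
X2 | 1
After ORDER BY (2 rows):
depts.code | n
Y2 | 2
X2 | 1

== RESULT ==
depts.code | n
Y2 | 2
X2 | 1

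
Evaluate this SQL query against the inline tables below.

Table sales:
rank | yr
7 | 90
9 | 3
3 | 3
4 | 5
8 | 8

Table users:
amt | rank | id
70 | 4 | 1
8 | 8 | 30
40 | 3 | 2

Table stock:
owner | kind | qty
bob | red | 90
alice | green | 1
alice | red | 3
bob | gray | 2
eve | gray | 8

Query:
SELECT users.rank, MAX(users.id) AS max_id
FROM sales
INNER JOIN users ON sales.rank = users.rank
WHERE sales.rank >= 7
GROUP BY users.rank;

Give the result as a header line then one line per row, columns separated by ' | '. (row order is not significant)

After JOIN users (3 rows):
sales.rank | sales.yr | users.amt | users.rank | users.id
3 | 3 | 40 | 3 | 2
4 | 5 | 70 | 4 | 1
8 | 8 | 8 | 8 | 30
After WHERE (1 rows):
sales.rank | sales.yr | users.amt | users.rank | users.id
8 | 8 | 8 | 8 | 30
After GROUP BY (1 rows):
users.rank | max_id
8 | 30

== RESULT ==
users.rank | max_id
8 | 30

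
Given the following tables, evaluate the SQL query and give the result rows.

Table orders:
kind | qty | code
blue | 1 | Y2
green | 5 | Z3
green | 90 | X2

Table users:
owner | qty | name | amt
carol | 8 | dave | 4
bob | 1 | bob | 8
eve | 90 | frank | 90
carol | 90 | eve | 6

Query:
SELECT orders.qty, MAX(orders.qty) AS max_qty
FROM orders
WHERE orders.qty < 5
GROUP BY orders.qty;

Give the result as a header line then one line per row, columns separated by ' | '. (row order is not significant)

== RESULT ==
orders.qty | max_qty
1 | 1

Derivation:
After WHERE (1 rows):
orders.kind | orders.qty | orders.code
blue | 1 | Y2
After GROUP BY (1 rows):
orders.qty | max_qty
1 | 1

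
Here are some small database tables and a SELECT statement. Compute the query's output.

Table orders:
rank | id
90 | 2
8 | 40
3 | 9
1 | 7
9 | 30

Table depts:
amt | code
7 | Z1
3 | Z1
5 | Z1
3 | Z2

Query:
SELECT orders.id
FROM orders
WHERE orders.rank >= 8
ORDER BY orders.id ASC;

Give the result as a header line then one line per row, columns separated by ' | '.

== RESULT ==
orders.id
2
30
40

Derivation:
After WHERE (3 rows):
orders.rank | orders.id
90 | 2
8 | 40
9 | 30
After SELECT (3 rows):
orders.id
2
40
30
After ORDER BY (3 rows):
orders.id
2
30
40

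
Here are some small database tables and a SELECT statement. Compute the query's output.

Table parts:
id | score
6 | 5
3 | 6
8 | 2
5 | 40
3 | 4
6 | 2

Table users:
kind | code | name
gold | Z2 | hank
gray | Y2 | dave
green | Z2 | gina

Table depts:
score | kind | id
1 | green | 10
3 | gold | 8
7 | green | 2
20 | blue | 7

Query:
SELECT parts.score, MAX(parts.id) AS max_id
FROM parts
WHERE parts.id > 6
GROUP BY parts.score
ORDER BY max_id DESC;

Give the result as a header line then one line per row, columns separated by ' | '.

== RESULT ==
parts.score | max_id
2 | 8

Derivation:
After WHERE (1 rows):
parts.id | parts.score
8 | 2
After GROUP BY (1 rows):
parts.score | max_id
2 | 8
After ORDER BY (1 rows):
parts.score | max_id
2 | 8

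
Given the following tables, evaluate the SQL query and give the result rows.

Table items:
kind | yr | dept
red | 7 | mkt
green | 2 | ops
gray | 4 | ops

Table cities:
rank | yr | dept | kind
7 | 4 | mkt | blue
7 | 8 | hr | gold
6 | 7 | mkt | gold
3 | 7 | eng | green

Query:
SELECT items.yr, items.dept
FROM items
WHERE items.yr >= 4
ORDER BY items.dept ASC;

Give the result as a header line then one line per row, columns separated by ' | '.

== RESULT ==
items.yr | items.dept
7 | mkt
4 | ops

Derivation:
After WHERE (2 rows):
items.kind | items.yr | items.dept
red | 7 | mkt
gray | 4 | ops
After SELECT (2 rows):
items.yr | items.dept
7 | mkt
4 | ops
After ORDER BY (2 rows):
items.yr | items.dept
7 | mkt
4 | ops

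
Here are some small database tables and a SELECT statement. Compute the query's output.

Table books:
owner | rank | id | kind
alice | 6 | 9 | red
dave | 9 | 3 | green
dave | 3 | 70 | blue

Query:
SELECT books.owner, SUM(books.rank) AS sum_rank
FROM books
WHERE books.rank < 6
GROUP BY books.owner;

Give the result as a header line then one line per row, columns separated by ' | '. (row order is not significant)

== RESULT ==
books.owner | sum_rank
dave | 3

Derivation:
After WHERE (1 rows):
books.owner | books.rank | books.id | books.kind
dave | 3 | 70 | blue
After GROUP BY (1 rows):
books.owner | sum_rank
dave | 3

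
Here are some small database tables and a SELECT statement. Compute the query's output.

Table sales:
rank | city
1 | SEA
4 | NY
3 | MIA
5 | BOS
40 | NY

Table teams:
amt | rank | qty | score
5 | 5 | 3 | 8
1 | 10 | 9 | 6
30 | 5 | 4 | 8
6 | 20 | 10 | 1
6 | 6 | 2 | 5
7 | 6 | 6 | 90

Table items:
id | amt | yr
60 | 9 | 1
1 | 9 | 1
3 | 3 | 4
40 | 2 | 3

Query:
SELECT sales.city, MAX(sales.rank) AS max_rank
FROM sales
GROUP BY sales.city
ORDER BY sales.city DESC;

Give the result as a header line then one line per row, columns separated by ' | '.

== RESULT ==
sales.city | max_rank
SEA | 1
NY | 40
MIA | 3
BOS | 5

Derivation:
After GROUP BY (4 rows):
sales.city | max_rank
SEA | 1
NY | 40
MIA | 3
BOS | 5
After ORDER BY (4 rows):
sales.city | max_rank
SEA | 1
NY | 40
MIA | 3
BOS | 5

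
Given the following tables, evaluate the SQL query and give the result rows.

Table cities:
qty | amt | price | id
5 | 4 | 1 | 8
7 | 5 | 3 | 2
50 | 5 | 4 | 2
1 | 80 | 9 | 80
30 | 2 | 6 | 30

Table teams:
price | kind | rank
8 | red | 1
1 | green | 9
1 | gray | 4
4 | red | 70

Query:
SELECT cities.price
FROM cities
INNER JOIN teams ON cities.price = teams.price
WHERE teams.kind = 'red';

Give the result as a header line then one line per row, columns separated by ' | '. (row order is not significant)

== RESULT ==
cities.price
4

Derivation:
After JOIN teams (3 rows):
cities.qty | cities.amt | cities.price | cities.id | teams.price | teams.kind | teams.rank
5 | 4 | 1 | 8 | 1 | green | 9
5 | 4 | 1 | 8 | 1 | gray | 4
50 | 5 | 4 | 2 | 4 | red | 70
After WHERE (1 rows):
cities.qty | cities.amt | cities.price | cities.id | teams.price | teams.kind | teams.rank
50 | 5 | 4 | 2 | 4 | red | 70
After SELECT (1 rows):
cities.price
4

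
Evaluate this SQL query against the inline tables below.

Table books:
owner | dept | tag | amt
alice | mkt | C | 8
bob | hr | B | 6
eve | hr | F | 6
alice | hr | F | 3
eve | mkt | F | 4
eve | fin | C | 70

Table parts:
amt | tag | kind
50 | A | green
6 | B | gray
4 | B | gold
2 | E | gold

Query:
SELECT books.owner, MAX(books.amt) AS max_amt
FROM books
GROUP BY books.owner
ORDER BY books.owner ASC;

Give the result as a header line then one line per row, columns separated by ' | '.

After GROUP BY (3 rows):
books.owner | max_amt
alice | 8
bob | 6
eve | 70
After ORDER BY (3 rows):
books.owner | max_amt
alice | 8
bob | 6
eve | 70

== RESULT ==
books.owner | max_amt
alice | 8
bob | 6
eve | 70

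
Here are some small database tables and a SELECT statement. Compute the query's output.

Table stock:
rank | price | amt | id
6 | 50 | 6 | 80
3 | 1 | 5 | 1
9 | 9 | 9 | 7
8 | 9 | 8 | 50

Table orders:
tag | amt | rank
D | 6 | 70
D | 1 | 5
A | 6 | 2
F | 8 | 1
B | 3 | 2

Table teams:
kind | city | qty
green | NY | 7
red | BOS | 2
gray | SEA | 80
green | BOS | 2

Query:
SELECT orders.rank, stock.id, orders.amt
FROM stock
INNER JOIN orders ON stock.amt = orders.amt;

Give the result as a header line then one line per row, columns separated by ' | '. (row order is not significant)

After JOIN orders (3 rows):
stock.rank | stock.price | stock.amt | stock.id | orders.tag | orders.amt | orders.rank
6 | 50 | 6 | 80 | D | 6 | 70
6 | 50 | 6 | 80 | A | 6 | 2
8 | 9 | 8 | 50 | F | 8 | 1
After SELECT (3 rows):
orders.rank | stock.id | orders.amt
70 | 80 | 6
2 | 80 | 6
1 | 50 | 8

== RESULT ==
orders.rank | stock.id | orders.amt
70 | 80 | 6
2 | 80 | 6
1 | 50 | 8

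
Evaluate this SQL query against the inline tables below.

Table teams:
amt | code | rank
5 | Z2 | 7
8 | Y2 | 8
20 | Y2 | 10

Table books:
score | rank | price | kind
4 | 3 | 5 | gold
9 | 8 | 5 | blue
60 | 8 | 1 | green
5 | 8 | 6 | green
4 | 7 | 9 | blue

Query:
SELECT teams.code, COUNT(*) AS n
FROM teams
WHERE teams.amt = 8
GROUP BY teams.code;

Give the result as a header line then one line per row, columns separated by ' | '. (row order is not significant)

After WHERE (1 rows):
teams.amt | teams.code | teams.rank
8 | Y2 | 8
After GROUP BY (1 rows):
teams.code | n
Y2 | 1

== RESULT ==
teams.code | n
Y2 | 1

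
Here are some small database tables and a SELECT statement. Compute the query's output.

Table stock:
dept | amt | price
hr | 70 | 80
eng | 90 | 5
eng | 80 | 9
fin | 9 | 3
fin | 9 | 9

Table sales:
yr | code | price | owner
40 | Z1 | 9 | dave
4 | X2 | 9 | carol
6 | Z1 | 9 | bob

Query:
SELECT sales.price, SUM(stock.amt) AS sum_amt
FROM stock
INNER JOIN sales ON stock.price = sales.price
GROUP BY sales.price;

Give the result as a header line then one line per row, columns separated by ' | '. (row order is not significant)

After JOIN sales (6 rows):
stock.dept | stock.amt | stock.price | sales.yr | sales.code | sales.price | sales.owner
eng | 80 | 9 | 40 | Z1 | 9 | dave
eng | 80 | 9 | 4 | X2 | 9 | carol
eng | 80 | 9 | 6 | Z1 | 9 | bob
fin | 9 | 9 | 40 | Z1 | 9 | dave
fin | 9 | 9 | 4 | X2 | 9 | carol
fin | 9 | 9 | 6 | Z1 | 9 | bob
After GROUP BY (1 rows):
sales.price | sum_amt
9 | 267

== RESULT ==
sales.price | sum_amt
9 | 267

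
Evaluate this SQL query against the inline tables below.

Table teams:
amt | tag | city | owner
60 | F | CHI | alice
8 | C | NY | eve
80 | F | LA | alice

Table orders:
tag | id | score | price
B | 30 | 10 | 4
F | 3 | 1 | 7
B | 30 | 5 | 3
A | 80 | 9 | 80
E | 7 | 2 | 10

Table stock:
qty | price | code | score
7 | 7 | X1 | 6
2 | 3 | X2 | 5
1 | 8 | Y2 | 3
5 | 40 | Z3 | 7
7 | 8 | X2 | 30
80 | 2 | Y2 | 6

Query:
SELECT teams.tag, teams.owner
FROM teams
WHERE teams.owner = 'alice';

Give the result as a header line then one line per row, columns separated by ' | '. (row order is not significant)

After WHERE (2 rows):
teams.amt | teams.tag | teams.city | teams.owner
60 | F | CHI | alice
80 | F | LA | alice
After SELECT (2 rows):
teams.tag | teams.owner
F | alice
F | alice

== RESULT ==
teams.tag | teams.owner
F | alice
F | alice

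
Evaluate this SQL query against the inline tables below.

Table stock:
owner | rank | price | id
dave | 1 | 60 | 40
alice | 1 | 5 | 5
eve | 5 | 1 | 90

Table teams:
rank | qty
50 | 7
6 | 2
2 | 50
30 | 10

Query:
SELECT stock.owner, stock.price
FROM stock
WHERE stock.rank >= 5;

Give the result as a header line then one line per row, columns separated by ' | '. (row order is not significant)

== RESULT ==
stock.owner | stock.price
eve | 1

Derivation:
After WHERE (1 rows):
stock.owner | stock.rank | stock.price | stock.id
eve | 5 | 1 | 90
After SELECT (1 rows):
stock.owner | stock.price
eve | 1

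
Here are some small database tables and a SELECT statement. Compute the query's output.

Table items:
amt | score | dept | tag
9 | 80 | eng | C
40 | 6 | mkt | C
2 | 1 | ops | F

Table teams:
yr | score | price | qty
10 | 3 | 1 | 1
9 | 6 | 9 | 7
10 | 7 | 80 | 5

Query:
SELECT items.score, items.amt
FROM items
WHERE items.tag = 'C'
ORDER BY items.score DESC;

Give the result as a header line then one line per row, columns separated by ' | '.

After WHERE (2 rows):
items.amt | items.score | items.dept | items.tag
9 | 80 | eng | C
40 | 6 | mkt | C
After SELECT (2 rows):
items.score | items.amt
80 | 9
6 | 40
After ORDER BY (2 rows):
items.score | items.amt
80 | 9
6 | 40

== RESULT ==
items.score | items.amt
80 | 9
6 | 40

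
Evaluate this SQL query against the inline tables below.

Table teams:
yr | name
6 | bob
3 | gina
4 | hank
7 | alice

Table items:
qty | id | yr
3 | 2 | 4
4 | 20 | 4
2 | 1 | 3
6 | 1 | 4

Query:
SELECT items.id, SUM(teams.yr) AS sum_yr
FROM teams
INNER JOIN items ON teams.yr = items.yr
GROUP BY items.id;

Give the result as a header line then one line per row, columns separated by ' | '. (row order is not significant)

After JOIN items (4 rows):
teams.yr | teams.name | items.qty | items.id | items.yr
3 | gina | 2 | 1 | 3
4 | hank | 3 | 2 | 4
4 | hank | 4 | 20 | 4
4 | hank | 6 | 1 | 4
After GROUP BY (3 rows):
items.id | sum_yr
1 | 7
2 | 4
20 | 4

== RESULT ==
items.id | sum_yr
1 | 7
2 | 4
20 | 4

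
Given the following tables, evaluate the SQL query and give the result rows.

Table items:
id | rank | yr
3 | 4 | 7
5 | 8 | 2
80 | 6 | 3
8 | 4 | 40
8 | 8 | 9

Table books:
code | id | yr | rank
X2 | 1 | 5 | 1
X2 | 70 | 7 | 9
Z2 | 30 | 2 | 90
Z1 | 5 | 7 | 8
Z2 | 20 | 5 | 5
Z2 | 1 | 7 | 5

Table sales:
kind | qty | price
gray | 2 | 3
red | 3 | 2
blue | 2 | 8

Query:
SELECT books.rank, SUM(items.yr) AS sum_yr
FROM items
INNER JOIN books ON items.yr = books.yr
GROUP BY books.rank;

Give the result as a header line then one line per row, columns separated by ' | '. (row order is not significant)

After JOIN books (4 rows):
items.id | items.rank | items.yr | books.code | books.id | books.yr | books.rank
3 | 4 | 7 | X2 | 70 | 7 | 9
3 | 4 | 7 | Z1 | 5 | 7 | 8
3 | 4 | 7 | Z2 | 1 | 7 | 5
5 | 8 | 2 | Z2 | 30 | 2 | 90
After GROUP BY (4 rows):
books.rank | sum_yr
9 | 7
8 | 7
5 | 7
90 | 2

== RESULT ==
books.rank | sum_yr
9 | 7
8 | 7
5 | 7
90 | 2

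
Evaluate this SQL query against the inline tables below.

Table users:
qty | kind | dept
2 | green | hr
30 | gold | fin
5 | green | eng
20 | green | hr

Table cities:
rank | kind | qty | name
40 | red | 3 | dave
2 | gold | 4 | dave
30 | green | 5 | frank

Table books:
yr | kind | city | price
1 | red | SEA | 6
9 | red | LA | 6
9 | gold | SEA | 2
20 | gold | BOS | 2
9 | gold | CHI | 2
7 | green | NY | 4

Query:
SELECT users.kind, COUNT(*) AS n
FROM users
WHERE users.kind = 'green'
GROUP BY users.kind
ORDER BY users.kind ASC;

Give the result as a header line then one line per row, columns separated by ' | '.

== RESULT ==
users.kind | n
green | 3

Derivation:
After WHERE (3 rows):
users.qty | users.kind | users.dept
2 | green | hr
5 | green | eng
20 | green | hr
After GROUP BY (1 rows):
users.kind | n
green | 3
After ORDER BY (1 rows):
users.kind | n
green | 3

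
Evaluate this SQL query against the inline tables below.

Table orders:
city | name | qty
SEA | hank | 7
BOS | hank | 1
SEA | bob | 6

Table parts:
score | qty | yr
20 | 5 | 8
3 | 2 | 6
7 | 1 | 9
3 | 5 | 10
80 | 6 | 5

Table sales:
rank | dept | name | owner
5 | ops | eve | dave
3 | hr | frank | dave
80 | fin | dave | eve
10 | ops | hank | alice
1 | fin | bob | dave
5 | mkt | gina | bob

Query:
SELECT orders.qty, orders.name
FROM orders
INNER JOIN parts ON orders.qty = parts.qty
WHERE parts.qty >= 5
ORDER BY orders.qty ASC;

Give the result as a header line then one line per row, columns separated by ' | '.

After JOIN parts (2 rows):
orders.city | orders.name | orders.qty | parts.score | parts.qty | parts.yr
BOS | hank | 1 | 7 | 1 | 9
SEA | bob | 6 | 80 | 6 | 5
After WHERE (1 rows):
orders.city | orders.name | orders.qty | parts.score | parts.qty | parts.yr
SEA | bob | 6 | 80 | 6 | 5
After SELECT (1 rows):
orders.qty | orders.name
6 | bob
After ORDER BY (1 rows):
orders.qty | orders.name
6 | bob

== RESULT ==
orders.qty | orders.name
6 | bob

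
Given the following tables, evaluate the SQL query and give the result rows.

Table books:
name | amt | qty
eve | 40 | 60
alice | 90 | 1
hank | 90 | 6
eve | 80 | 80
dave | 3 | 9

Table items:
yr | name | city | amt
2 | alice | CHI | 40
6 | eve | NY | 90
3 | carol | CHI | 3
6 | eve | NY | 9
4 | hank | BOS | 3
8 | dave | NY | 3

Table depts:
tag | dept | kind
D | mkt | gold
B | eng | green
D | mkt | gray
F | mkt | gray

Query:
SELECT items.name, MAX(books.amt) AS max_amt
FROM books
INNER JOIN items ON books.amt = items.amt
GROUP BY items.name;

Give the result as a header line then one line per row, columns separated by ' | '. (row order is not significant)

== RESULT ==
items.name | max_amt
alice | 40
eve | 90
carol | 3
hank | 3
dave | 3

Derivation:
After JOIN items (6 rows):
books.name | books.amt | books.qty | items.yr | items.name | items.city | items.amt
eve | 40 | 60 | 2 | alice | CHI | 40
alice | 90 | 1 | 6 | eve | NY | 90
hank | 90 | 6 | 6 | eve | NY | 90
dave | 3 | 9 | 3 | carol | CHI | 3
dave | 3 | 9 | 4 | hank | BOS | 3
dave | 3 | 9 | 8 | dave | NY | 3
After GROUP BY (5 rows):
items.name | max_amt
alice | 40
eve | 90
carol | 3
hank | 3
dave | 3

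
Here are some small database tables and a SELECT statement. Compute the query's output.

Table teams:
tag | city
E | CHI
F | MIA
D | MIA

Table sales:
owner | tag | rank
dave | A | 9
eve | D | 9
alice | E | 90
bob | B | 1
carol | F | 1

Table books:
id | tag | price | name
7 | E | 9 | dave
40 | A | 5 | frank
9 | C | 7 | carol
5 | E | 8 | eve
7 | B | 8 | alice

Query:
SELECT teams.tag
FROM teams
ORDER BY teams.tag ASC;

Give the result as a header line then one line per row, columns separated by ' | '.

== RESULT ==
teams.tag
D
E
F

Derivation:
After SELECT (3 rows):
teams.tag
E
F
D
After ORDER BY (3 rows):
teams.tag
D
E
F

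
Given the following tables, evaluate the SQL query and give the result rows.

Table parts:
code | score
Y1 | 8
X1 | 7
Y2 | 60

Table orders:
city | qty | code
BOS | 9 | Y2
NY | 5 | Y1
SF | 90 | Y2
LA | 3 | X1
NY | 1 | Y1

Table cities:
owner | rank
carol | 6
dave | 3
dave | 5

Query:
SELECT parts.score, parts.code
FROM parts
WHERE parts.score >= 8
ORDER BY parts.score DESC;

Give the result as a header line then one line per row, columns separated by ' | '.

After WHERE (2 rows):
parts.code | parts.score
Y1 | 8
Y2 | 60
After SELECT (2 rows):
parts.score | parts.code
8 | Y1
60 | Y2
After ORDER BY (2 rows):
parts.score | parts.code
60 | Y2
8 | Y1

== RESULT ==
parts.score | parts.code
60 | Y2
8 | Y1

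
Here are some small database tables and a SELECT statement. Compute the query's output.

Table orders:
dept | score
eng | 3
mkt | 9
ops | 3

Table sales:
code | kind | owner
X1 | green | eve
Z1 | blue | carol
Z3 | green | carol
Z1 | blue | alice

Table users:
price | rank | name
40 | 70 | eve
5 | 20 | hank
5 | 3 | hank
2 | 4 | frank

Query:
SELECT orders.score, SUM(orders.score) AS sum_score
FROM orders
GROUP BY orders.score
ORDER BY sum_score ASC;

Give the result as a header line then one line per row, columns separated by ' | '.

After GROUP BY (2 rows):
orders.score | sum_score
3 | 6
9 | 9
After ORDER BY (2 rows):
orders.score | sum_score
3 | 6
9 | 9

== RESULT ==
orders.score | sum_score
3 | 6
9 | 9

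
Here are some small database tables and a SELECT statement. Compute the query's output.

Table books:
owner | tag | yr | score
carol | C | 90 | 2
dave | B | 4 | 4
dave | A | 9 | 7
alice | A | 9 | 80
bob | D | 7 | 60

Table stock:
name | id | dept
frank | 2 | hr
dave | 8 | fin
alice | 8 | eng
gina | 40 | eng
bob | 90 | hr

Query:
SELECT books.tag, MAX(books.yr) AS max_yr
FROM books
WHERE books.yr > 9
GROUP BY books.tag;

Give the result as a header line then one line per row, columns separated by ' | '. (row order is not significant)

== RESULT ==
books.tag | max_yr
C | 90

Derivation:
After WHERE (1 rows):
books.owner | books.tag | books.yr | books.score
carol | C | 90 | 2
After GROUP BY (1 rows):
books.tag | max_yr
C | 90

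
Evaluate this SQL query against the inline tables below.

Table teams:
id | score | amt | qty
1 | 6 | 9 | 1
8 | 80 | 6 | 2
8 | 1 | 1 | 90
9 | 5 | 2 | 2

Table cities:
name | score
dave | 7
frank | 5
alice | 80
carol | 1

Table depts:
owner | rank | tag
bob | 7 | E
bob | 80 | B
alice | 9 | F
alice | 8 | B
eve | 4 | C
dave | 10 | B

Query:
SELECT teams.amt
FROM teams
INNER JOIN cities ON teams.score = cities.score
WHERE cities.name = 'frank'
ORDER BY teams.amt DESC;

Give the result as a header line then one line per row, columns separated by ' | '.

== RESULT ==
teams.amt
2

Derivation:
After JOIN cities (3 rows):
teams.id | teams.score | teams.amt | teams.qty | cities.name | cities.score
8 | 80 | 6 | 2 | alice | 80
8 | 1 | 1 | 90 | carol | 1
9 | 5 | 2 | 2 | frank | 5
After WHERE (1 rows):
teams.id | teams.score | teams.amt | teams.qty | cities.name | cities.score
9 | 5 | 2 | 2 | frank | 5
After SELECT (1 rows):
teams.amt
2
After ORDER BY (1 rows):
teams.amt
2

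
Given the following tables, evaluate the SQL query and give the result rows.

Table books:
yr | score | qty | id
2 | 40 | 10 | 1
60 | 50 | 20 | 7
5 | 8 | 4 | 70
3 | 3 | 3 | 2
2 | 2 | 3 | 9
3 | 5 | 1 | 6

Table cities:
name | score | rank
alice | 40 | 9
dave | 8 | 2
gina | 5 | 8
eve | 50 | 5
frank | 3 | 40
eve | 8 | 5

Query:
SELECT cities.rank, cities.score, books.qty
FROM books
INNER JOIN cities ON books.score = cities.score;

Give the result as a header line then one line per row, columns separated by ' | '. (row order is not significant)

After JOIN cities (6 rows):
books.yr | books.score | books.qty | books.id | cities.name | cities.score | cities.rank
2 | 40 | 10 | 1 | alice | 40 | 9
60 | 50 | 20 | 7 | eve | 50 | 5
5 | 8 | 4 | 70 | dave | 8 | 2
5 | 8 | 4 | 70 | eve | 8 | 5
3 | 3 | 3 | 2 | frank | 3 | 40
3 | 5 | 1 | 6 | gina | 5 | 8
After SELECT (6 rows):
cities.rank | cities.score | books.qty
9 | 40 | 10
5 | 50 | 20
2 | 8 | 4
5 | 8 | 4
40 | 3 | 3
8 | 5 | 1

== RESULT ==
cities.rank | cities.score | books.qty
9 | 40 | 10
5 | 50 | 20
2 | 8 | 4
5 | 8 | 4
40 | 3 | 3
8 | 5 | 1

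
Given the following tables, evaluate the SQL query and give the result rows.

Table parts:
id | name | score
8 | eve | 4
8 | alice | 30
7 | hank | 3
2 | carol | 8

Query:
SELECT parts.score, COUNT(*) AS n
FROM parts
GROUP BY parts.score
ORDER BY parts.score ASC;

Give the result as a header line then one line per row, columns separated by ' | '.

== RESULT ==
parts.score | n
3 | 1
4 | 1
8 | 1
30 | 1

Derivation:
After GROUP BY (4 rows):
parts.score | n
4 | 1
30 | 1
3 | 1
8 | 1
After ORDER BY (4 rows):
parts.score | n
3 | 1
4 | 1
8 | 1
30 | 1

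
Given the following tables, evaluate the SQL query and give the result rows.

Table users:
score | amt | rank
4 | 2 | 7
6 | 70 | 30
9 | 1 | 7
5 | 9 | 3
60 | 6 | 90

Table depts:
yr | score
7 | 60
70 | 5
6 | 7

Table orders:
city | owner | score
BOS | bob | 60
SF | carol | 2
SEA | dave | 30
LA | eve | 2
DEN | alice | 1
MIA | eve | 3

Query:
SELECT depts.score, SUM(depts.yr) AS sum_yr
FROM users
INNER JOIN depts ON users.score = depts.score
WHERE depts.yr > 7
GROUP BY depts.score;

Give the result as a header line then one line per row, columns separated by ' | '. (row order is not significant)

After JOIN depts (2 rows):
users.score | users.amt | users.rank | depts.yr | depts.score
5 | 9 | 3 | 70 | 5
60 | 6 | 90 | 7 | 60
After WHERE (1 rows):
users.score | users.amt | users.rank | depts.yr | depts.score
5 | 9 | 3 | 70 | 5
After GROUP BY (1 rows):
depts.score | sum_yr
5 | 70

== RESULT ==
depts.score | sum_yr
5 | 70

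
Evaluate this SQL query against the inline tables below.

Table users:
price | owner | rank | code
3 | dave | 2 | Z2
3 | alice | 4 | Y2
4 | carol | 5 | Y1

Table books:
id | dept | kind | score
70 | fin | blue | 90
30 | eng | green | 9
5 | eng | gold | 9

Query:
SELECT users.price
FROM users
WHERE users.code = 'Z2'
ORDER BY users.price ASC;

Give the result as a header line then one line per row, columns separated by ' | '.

== RESULT ==
users.price
3

Derivation:
After WHERE (1 rows):
users.price | users.owner | users.rank | users.code
3 | dave | 2 | Z2
After SELECT (1 rows):
users.price
3
After ORDER BY (1 rows):
users.price
3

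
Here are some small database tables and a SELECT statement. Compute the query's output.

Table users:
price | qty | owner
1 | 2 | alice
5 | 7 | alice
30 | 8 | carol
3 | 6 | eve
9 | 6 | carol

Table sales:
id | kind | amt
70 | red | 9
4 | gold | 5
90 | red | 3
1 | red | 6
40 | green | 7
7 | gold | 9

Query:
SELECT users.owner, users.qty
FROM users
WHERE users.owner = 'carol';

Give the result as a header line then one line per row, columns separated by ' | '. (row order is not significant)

== RESULT ==
users.owner | users.qty
carol | 8
carol | 6

Derivation:
After WHERE (2 rows):
users.price | users.qty | users.owner
30 | 8 | carol
9 | 6 | carol
After SELECT (2 rows):
users.owner | users.qty
carol | 8
carol | 6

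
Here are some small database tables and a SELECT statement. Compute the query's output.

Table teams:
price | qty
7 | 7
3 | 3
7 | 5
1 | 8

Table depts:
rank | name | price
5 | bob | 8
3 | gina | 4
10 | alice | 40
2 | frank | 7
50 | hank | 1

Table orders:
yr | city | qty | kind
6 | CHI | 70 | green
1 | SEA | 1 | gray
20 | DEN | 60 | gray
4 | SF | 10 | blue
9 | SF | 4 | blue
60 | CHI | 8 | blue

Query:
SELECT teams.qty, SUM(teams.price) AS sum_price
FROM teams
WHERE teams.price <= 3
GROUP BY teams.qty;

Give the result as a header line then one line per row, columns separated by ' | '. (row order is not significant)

== RESULT ==
teams.qty | sum_price
3 | 3
8 | 1

Derivation:
After WHERE (2 rows):
teams.price | teams.qty
3 | 3
1 | 8
After GROUP BY (2 rows):
teams.qty | sum_price
3 | 3
8 | 1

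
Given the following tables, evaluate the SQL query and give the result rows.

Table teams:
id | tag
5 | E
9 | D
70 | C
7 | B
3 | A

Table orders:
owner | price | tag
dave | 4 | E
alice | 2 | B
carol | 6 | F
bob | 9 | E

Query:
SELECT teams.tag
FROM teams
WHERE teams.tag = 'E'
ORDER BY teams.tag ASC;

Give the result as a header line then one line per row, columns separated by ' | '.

After WHERE (1 rows):
teams.id | teams.tag
5 | E
After SELECT (1 rows):
teams.tag
E
After ORDER BY (1 rows):
teams.tag
E

== RESULT ==
teams.tag
E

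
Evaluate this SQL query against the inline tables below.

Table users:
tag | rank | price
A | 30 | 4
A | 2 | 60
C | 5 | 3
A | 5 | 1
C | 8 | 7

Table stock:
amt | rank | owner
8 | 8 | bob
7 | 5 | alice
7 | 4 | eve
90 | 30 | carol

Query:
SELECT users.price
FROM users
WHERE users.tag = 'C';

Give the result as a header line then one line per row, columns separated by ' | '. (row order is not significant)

== RESULT ==
users.price
3
7

Derivation:
After WHERE (2 rows):
users.tag | users.rank | users.price
C | 5 | 3
C | 8 | 7
After SELECT (2 rows):
users.price
3
7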